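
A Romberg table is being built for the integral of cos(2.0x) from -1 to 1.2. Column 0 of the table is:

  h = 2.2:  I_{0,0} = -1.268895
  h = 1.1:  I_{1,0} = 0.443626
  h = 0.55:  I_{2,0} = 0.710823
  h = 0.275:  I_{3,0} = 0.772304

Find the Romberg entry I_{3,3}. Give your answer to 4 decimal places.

0.7924

I_{1,1} = 0.443626 + (0.443626 − (-1.268895))/3 = 1.014466
I_{2,1} = 0.710823 + (0.710823 − 0.443626)/3 = 0.799889
I_{3,1} = 0.772304 + (0.772304 − 0.710823)/3 = 0.792798
I_{2,2} = 0.799889 + (0.799889 − 1.014466)/15 = 0.785584
I_{3,2} = 0.792798 + (0.792798 − 0.799889)/15 = 0.792325
I_{3,3} = 0.792325 + (0.792325 − 0.785584)/63 = 0.792432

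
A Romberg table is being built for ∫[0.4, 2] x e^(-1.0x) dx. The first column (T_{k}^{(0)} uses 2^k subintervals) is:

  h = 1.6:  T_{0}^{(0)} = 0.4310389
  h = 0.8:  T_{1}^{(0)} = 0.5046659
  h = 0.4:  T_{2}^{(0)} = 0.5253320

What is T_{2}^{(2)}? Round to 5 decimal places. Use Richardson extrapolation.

Richardson extrapolation on the trapezoidal column (denominator 4−1=3):
T_{1}^{(1)} = 0.5046659 + (0.5046659 − 0.4310389)/3 = 0.5292082
T_{2}^{(1)} = (4·0.5253320 − 0.5046659) / 3 = 0.5322207
T_{2}^{(2)} = (16·0.5322207 − 0.5292082) / 15 = 0.5324215
(Column j=1 coincides with Simpson's rule on the same nodes.)

0.53242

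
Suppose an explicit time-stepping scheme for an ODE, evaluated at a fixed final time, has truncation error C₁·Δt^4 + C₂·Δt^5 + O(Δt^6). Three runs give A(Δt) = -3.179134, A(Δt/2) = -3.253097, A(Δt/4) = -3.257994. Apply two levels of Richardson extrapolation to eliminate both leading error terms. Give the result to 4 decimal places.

-3.2583

First eliminate the Δt^4 term (factor 2^4 = 16):
  B₁ = (16·(-3.253097) − (-3.179134))/15 = -3.258028
  B₂ = (16·(-3.257994) − (-3.253097))/15 = -3.258320
Then eliminate the Δt^5 term (factor 2^5 = 32):
  (32·(-3.258320) − (-3.258028))/31 = -3.258329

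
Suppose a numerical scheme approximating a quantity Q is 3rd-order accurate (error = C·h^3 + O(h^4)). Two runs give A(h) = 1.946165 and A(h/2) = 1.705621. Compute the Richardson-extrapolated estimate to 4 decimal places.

Extrapolated value = (8·A(h/2) − A(h)) / (8 − 1)
= (8·1.705621 − 1.946165) / 7
= 11.698803 / 7 = 1.671258

1.6713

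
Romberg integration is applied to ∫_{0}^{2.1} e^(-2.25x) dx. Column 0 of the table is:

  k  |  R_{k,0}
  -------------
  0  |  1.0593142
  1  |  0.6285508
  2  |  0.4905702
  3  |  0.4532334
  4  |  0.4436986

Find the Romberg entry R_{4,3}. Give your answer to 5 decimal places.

0.44050

Richardson extrapolation on the trapezoidal column (denominator 4−1=3):
R_{2,1} = (4·0.4905702 − 0.6285508) / 3 = 0.4445767
R_{3,1} = (4·0.4532334 − 0.4905702) / 3 = 0.4407878
R_{4,1} = (4·0.4436986 − 0.4532334) / 3 = 0.4405203
R_{3,2} = 0.4407878 + (0.4407878 − 0.4445767)/15 = 0.4405352
R_{4,2} = 0.4405203 + (0.4405203 − 0.4407878)/15 = 0.4405025
R_{4,3} = (64·0.4405025 − 0.4405352) / 63 = 0.4405020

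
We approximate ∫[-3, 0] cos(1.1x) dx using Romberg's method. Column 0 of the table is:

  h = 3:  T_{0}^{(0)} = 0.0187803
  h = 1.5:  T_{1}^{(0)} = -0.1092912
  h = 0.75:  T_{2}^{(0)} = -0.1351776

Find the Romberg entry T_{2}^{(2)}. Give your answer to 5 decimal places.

Richardson extrapolation on the trapezoidal column (denominator 4−1=3):
T_{1}^{(1)} = (4·(-0.1092912) − 0.0187803) / 3 = -0.1519817
T_{2}^{(1)} = (4·(-0.1351776) − (-0.1092912)) / 3 = -0.1438064
T_{2}^{(2)} = -0.1438064 + (-0.1438064 − (-0.1519817))/15 = -0.1432614

-0.14326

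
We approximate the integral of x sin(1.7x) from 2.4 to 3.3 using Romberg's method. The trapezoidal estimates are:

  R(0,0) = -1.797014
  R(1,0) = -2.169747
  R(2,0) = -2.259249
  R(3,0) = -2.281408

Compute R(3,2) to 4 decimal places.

-2.2888

Richardson extrapolation on the trapezoidal column (denominator 4−1=3):
R(2,1) = -2.259249 + (-2.259249 − (-2.169747))/3 = -2.289083
R(3,1) = (4·(-2.281408) − (-2.259249)) / 3 = -2.288794
R(3,2) = (16·(-2.288794) − (-2.289083)) / 15 = -2.288775
(Column j=1 coincides with Simpson's rule on the same nodes.)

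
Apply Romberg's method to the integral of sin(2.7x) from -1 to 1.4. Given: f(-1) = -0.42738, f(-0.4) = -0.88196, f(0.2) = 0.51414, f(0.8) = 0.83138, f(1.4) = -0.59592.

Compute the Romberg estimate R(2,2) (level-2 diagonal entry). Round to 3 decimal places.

-0.070

R(0,0) (trapezoid, 1 panel, h=2.4000): -1.22796
R(1,0) (trapezoid, 2 panels, h=1.2000): 0.00299
R(2,0) (trapezoid, 4 panels, h=0.6000): -0.02885
R(1,1) = 0.00299 + (0.00299 − (-1.22796))/3 = 0.41331
R(2,1) = -0.02885 + (-0.02885 − 0.00299)/3 = -0.03946
R(2,2) = -0.03946 + (-0.03946 − 0.41331)/15 = -0.06964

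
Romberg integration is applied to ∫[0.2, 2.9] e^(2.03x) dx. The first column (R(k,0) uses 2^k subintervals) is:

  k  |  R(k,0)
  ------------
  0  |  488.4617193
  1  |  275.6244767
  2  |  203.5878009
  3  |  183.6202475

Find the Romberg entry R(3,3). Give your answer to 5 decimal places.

R(1,1) = 275.6244767 + (275.6244767 − 488.4617193)/3 = 204.6787292
R(2,1) = (4·203.5878009 − 275.6244767) / 3 = 179.5755756
R(3,1) = (4·183.6202475 − 203.5878009) / 3 = 176.9643964
R(2,2) = 179.5755756 + (179.5755756 − 204.6787292)/15 = 177.9020320
R(3,2) = (16·176.9643964 − 179.5755756) / 15 = 176.7903178
R(3,3) = 176.7903178 + (176.7903178 − 177.9020320)/63 = 176.7726715

176.77267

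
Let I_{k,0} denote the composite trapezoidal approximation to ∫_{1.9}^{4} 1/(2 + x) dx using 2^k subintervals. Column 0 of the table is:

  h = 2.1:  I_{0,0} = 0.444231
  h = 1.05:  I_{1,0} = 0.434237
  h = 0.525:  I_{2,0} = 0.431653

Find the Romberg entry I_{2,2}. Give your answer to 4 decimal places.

0.4308

I_{1,1} = 0.434237 + (0.434237 − 0.444231)/3 = 0.430906
I_{2,1} = (4·0.431653 − 0.434237) / 3 = 0.430792
I_{2,2} = (16·0.430792 − 0.430906) / 15 = 0.430784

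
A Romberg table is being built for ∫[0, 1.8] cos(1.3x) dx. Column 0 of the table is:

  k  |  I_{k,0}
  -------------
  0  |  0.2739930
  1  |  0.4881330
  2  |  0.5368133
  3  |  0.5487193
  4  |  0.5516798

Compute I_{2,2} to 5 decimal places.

Richardson extrapolation on the trapezoidal column (denominator 4−1=3):
I_{1,1} = (4·0.4881330 − 0.2739930) / 3 = 0.5595130
I_{2,1} = (4·0.5368133 − 0.4881330) / 3 = 0.5530401
I_{2,2} = 0.5530401 + (0.5530401 − 0.5595130)/15 = 0.5526086

0.55261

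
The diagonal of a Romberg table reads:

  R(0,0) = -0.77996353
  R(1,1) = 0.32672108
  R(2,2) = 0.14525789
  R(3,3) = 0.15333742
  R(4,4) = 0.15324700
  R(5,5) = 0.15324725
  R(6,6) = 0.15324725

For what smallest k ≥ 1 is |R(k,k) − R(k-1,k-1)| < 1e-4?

|R(1,1) − R(0,0)| = 1.10668461 ≥ 1e-4
|R(2,2) − R(1,1)| = 0.18146319 ≥ 1e-4
|R(3,3) − R(2,2)| = 0.00807953 ≥ 1e-4
|R(4,4) − R(3,3)| = 0.00009042 < 1e-4

k = 4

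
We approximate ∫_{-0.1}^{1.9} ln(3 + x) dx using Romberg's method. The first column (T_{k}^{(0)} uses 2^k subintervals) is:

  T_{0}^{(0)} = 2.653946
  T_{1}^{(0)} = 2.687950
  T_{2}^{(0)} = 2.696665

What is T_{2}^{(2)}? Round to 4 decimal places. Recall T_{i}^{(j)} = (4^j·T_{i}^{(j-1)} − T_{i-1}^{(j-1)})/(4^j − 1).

2.6996

Richardson extrapolation on the trapezoidal column (denominator 4−1=3):
T_{1}^{(1)} = (4·2.687950 − 2.653946) / 3 = 2.699285
T_{2}^{(1)} = (4·2.696665 − 2.687950) / 3 = 2.699570
T_{2}^{(2)} = 2.699570 + (2.699570 − 2.699285)/15 = 2.699589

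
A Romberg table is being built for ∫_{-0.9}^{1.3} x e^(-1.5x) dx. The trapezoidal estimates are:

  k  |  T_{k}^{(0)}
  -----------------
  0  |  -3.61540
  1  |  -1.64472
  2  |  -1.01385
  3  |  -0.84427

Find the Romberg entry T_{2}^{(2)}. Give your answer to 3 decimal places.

Richardson extrapolation on the trapezoidal column (denominator 4−1=3):
T_{1}^{(1)} = -1.64472 + (-1.64472 − (-3.61540))/3 = -0.98783
T_{2}^{(1)} = -1.01385 + (-1.01385 − (-1.64472))/3 = -0.80356
T_{2}^{(2)} = -0.80356 + (-0.80356 − (-0.98783))/15 = -0.79128
(Column j=1 coincides with Simpson's rule on the same nodes.)

-0.791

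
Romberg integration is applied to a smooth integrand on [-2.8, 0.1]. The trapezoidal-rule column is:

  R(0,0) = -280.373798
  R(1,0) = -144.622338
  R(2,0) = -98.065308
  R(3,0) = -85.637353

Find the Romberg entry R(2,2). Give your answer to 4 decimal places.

-81.4246

R(1,1) = (4·(-144.622338) − (-280.373798)) / 3 = -99.371851
R(2,1) = -98.065308 + (-98.065308 − (-144.622338))/3 = -82.546298
R(2,2) = (16·(-82.546298) − (-99.371851)) / 15 = -81.424594
(Column j=1 coincides with Simpson's rule on the same nodes.)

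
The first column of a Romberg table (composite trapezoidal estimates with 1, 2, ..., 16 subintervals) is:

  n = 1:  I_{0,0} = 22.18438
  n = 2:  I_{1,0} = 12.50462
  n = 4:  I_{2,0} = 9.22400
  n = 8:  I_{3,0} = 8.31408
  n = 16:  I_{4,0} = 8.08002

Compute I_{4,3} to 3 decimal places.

Richardson extrapolation on the trapezoidal column (denominator 4−1=3):
I_{2,1} = (4·9.22400 − 12.50462) / 3 = 8.13046
I_{3,1} = 8.31408 + (8.31408 − 9.22400)/3 = 8.01077
I_{4,1} = (4·8.08002 − 8.31408) / 3 = 8.00200
I_{3,2} = (16·8.01077 − 8.13046) / 15 = 8.00279
I_{4,2} = (16·8.00200 − 8.01077) / 15 = 8.00142
I_{4,3} = 8.00142 + (8.00142 − 8.00279)/63 = 8.00140
(Column j=1 coincides with Simpson's rule on the same nodes.)

8.001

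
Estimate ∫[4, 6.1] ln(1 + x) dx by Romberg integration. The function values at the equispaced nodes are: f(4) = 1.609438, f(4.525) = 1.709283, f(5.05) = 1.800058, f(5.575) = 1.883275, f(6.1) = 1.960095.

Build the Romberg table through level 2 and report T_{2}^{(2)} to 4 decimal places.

T_{0}^{(0)} (trapezoid, 1 panel, h=2.1000): 3.748010
T_{1}^{(0)} (trapezoid, 2 panels, h=1.0500): 3.764066
T_{2}^{(0)} (trapezoid, 4 panels, h=0.5250): 3.768126
T_{1}^{(1)} = 3.764066 + (3.764066 − 3.748010)/3 = 3.769418
T_{2}^{(1)} = 3.768126 + (3.768126 − 3.764066)/3 = 3.769479
T_{2}^{(2)} = 3.769479 + (3.769479 − 3.769418)/15 = 3.769483

3.7695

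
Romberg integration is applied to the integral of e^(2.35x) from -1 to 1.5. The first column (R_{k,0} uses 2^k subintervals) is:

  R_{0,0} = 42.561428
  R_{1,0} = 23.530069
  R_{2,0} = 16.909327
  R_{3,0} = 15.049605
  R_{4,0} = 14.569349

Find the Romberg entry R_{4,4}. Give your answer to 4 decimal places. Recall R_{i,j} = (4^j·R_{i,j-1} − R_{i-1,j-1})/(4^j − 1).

R_{1,1} = 23.530069 + (23.530069 − 42.561428)/3 = 17.186283
R_{2,1} = (4·16.909327 − 23.530069) / 3 = 14.702413
R_{3,1} = 15.049605 + (15.049605 − 16.909327)/3 = 14.429698
R_{4,1} = (4·14.569349 − 15.049605) / 3 = 14.409264
R_{2,2} = (16·14.702413 − 17.186283) / 15 = 14.536822
R_{3,2} = (16·14.429698 − 14.702413) / 15 = 14.411517
R_{4,2} = (16·14.409264 − 14.429698) / 15 = 14.407902
R_{3,3} = (64·14.411517 − 14.536822) / 63 = 14.409528
R_{4,3} = 14.407902 + (14.407902 − 14.411517)/63 = 14.407845
R_{4,4} = 14.407845 + (14.407845 − 14.409528)/255 = 14.407838

14.4078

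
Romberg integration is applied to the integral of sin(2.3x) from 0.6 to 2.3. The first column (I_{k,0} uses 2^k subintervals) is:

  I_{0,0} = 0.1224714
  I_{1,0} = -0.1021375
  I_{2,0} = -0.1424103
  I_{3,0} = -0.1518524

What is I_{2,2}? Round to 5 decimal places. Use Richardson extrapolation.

Richardson extrapolation on the trapezoidal column (denominator 4−1=3):
I_{1,1} = (4·(-0.1021375) − 0.1224714) / 3 = -0.1770071
I_{2,1} = -0.1424103 + (-0.1424103 − (-0.1021375))/3 = -0.1558346
I_{2,2} = -0.1558346 + (-0.1558346 − (-0.1770071))/15 = -0.1544231

-0.15442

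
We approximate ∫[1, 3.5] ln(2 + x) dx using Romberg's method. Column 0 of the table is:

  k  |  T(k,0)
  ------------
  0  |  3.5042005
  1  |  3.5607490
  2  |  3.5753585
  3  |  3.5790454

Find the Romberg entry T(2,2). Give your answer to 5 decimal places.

T(1,1) = (4·3.5607490 − 3.5042005) / 3 = 3.5795985
T(2,1) = (4·3.5753585 − 3.5607490) / 3 = 3.5802283
T(2,2) = 3.5802283 + (3.5802283 − 3.5795985)/15 = 3.5802703

3.58027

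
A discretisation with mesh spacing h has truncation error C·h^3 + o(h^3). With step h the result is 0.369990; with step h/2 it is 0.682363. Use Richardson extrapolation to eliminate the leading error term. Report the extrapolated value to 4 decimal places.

The leading error scales as h^3; refining by a factor of 2 reduces it by 2^3 = 8.
Extrapolated value = (8·A(h/2) − A(h)) / (8 − 1)
= (8·0.682363 − 0.369990) / 7
= 5.088914 / 7 = 0.726988

0.7270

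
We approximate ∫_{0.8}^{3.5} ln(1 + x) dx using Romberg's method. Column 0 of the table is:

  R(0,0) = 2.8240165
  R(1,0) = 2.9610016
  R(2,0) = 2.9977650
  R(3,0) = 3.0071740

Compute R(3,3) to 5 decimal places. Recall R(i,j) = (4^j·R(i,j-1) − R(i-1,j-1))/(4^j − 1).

3.01033

Richardson extrapolation on the trapezoidal column (denominator 4−1=3):
R(1,1) = 2.9610016 + (2.9610016 − 2.8240165)/3 = 3.0066633
R(2,1) = 2.9977650 + (2.9977650 − 2.9610016)/3 = 3.0100195
R(3,1) = 3.0071740 + (3.0071740 − 2.9977650)/3 = 3.0103103
R(2,2) = 3.0100195 + (3.0100195 − 3.0066633)/15 = 3.0102432
R(3,2) = 3.0103103 + (3.0103103 − 3.0100195)/15 = 3.0103297
R(3,3) = 3.0103297 + (3.0103297 − 3.0102432)/63 = 3.0103311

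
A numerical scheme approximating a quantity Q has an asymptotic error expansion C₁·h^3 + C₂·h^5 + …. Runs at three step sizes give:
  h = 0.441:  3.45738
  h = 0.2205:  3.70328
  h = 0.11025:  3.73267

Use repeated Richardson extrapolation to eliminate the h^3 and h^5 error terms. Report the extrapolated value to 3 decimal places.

First eliminate the h^3 term (factor 2^3 = 8):
  B₁ = (8·3.70328 − 3.45738)/7 = 3.73841
  B₂ = (8·3.73267 − 3.70328)/7 = 3.73687
Then eliminate the h^5 term (factor 2^5 = 32):
  (32·3.73687 − 3.73841)/31 = 3.73682

3.737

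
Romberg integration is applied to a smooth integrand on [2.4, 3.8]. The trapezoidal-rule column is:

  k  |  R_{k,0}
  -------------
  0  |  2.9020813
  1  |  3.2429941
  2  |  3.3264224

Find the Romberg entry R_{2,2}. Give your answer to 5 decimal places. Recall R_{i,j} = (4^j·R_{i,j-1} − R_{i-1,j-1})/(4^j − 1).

3.35407

R_{1,1} = 3.2429941 + (3.2429941 − 2.9020813)/3 = 3.3566317
R_{2,1} = (4·3.3264224 − 3.2429941) / 3 = 3.3542318
R_{2,2} = 3.3542318 + (3.3542318 − 3.3566317)/15 = 3.3540718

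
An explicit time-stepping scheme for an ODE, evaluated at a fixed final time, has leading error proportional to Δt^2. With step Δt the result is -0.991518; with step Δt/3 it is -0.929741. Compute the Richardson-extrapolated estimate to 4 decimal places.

-0.9220

The leading error scales as Δt^2; refining by a factor of 3 reduces it by 3^2 = 9.
Extrapolated value = (9·A(Δt/3) − A(Δt)) / (9 − 1)
= (9·(-0.929741) − (-0.991518)) / 8
= -7.376151 / 8 = -0.922019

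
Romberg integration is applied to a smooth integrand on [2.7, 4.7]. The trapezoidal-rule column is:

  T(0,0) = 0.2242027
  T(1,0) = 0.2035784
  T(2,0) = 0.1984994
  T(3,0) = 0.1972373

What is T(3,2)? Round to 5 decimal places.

0.19682

T(2,1) = 0.1984994 + (0.1984994 − 0.2035784)/3 = 0.1968064
T(3,1) = (4·0.1972373 − 0.1984994) / 3 = 0.1968166
T(3,2) = 0.1968166 + (0.1968166 − 0.1968064)/15 = 0.1968173
(Column j=1 coincides with Simpson's rule on the same nodes.)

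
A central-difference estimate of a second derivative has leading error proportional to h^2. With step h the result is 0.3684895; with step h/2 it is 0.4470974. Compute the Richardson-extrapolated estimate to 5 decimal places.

Extrapolated value = (4·A(h/2) − A(h)) / (4 − 1)
= (4·0.4470974 − 0.3684895) / 3
= 1.4199001 / 3 = 0.4733000

0.47330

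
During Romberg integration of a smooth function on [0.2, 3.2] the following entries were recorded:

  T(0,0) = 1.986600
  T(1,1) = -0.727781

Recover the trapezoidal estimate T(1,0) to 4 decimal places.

-0.0492

From T(1,1) = (4·T(1,0) − T(0,0))/3, solve for T(1,0):
4·T(1,0) = 3·(-0.727781) + 1.986600 = -0.196743
T(1,0) = -0.049186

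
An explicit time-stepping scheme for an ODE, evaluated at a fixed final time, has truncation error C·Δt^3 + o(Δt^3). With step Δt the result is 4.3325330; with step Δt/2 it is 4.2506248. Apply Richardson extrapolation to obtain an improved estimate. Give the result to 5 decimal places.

The leading error scales as Δt^3; refining by a factor of 2 reduces it by 2^3 = 8.
Extrapolated value = (8·A(Δt/2) − A(Δt)) / (8 − 1)
= (8·4.2506248 − 4.3325330) / 7
= 29.6724654 / 7 = 4.2389236

4.23892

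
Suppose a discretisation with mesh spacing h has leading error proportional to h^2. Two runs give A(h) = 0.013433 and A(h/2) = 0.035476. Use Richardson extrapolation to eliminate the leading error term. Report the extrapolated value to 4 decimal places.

The leading error scales as h^2; refining by a factor of 2 reduces it by 2^2 = 4.
Extrapolated value = (4·A(h/2) − A(h)) / (4 − 1)
= (4·0.035476 − 0.013433) / 3
= 0.128471 / 3 = 0.042824

0.0428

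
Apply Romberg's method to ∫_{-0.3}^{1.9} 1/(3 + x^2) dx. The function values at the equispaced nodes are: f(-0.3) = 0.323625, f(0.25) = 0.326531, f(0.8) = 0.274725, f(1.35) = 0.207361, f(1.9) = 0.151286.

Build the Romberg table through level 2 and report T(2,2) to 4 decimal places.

T(0,0) (trapezoid, 1 panel, h=2.2000): 0.522402
T(1,0) (trapezoid, 2 panels, h=1.1000): 0.563399
T(2,0) (trapezoid, 4 panels, h=0.5500): 0.575340
T(1,1) = 0.563399 + (0.563399 − 0.522402)/3 = 0.577065
T(2,1) = 0.575340 + (0.575340 − 0.563399)/3 = 0.579320
T(2,2) = 0.579320 + (0.579320 − 0.577065)/15 = 0.579470

0.5795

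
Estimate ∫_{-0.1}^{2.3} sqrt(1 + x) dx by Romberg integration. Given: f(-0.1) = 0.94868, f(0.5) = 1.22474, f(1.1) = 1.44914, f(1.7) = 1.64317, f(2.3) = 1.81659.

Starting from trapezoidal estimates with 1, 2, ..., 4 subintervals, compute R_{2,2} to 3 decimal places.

3.427

R_{0,0} (trapezoid, 1 panel, h=2.4000): 3.31832
R_{1,0} (trapezoid, 2 panels, h=1.2000): 3.39813
R_{2,0} (trapezoid, 4 panels, h=0.6000): 3.41981
R_{1,1} = 3.39813 + (3.39813 − 3.31832)/3 = 3.42473
R_{2,1} = 3.41981 + (3.41981 − 3.39813)/3 = 3.42704
R_{2,2} = 3.42704 + (3.42704 − 3.42473)/15 = 3.42719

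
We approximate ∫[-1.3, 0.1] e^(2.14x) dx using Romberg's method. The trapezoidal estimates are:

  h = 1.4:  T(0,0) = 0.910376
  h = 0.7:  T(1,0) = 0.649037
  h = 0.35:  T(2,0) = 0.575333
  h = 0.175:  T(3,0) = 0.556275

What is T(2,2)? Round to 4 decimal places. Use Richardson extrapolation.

0.5500

Richardson extrapolation on the trapezoidal column (denominator 4−1=3):
T(1,1) = (4·0.649037 − 0.910376) / 3 = 0.561924
T(2,1) = (4·0.575333 − 0.649037) / 3 = 0.550765
T(2,2) = 0.550765 + (0.550765 − 0.561924)/15 = 0.550021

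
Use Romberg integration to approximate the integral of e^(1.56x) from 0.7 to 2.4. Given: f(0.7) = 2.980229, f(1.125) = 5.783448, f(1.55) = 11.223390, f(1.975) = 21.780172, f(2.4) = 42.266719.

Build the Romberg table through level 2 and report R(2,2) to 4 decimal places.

R(0,0) (trapezoid, 1 panel, h=1.7000): 38.459906
R(1,0) (trapezoid, 2 panels, h=0.8500): 28.769834
R(2,0) (trapezoid, 4 panels, h=0.4250): 26.099456
R(1,1) = 28.769834 + (28.769834 − 38.459906)/3 = 25.539810
R(2,1) = 26.099456 + (26.099456 − 28.769834)/3 = 25.209330
R(2,2) = 25.209330 + (25.209330 − 25.539810)/15 = 25.187298

25.1873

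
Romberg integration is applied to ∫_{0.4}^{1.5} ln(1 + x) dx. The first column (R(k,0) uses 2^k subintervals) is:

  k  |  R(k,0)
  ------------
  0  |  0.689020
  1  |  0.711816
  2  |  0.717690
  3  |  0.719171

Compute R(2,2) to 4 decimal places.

0.7197

Richardson extrapolation on the trapezoidal column (denominator 4−1=3):
R(1,1) = 0.711816 + (0.711816 − 0.689020)/3 = 0.719415
R(2,1) = (4·0.717690 − 0.711816) / 3 = 0.719648
R(2,2) = 0.719648 + (0.719648 − 0.719415)/15 = 0.719664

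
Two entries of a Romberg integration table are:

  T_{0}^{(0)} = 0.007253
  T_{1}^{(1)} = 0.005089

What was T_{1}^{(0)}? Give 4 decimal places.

0.0056

From T_{1}^{(1)} = (4·T_{1}^{(0)} − T_{0}^{(0)})/3, solve for T_{1}^{(0)}:
4·T_{1}^{(0)} = 3·0.005089 + 0.007253 = 0.022520
T_{1}^{(0)} = 0.005630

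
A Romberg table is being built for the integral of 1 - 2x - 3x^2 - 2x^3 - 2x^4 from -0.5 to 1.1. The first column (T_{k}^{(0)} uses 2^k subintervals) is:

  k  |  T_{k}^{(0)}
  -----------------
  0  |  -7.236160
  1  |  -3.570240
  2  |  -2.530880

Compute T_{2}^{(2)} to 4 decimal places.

-2.1735

Richardson extrapolation on the trapezoidal column (denominator 4−1=3):
T_{1}^{(1)} = (4·(-3.570240) − (-7.236160)) / 3 = -2.348267
T_{2}^{(1)} = -2.530880 + (-2.530880 − (-3.570240))/3 = -2.184427
T_{2}^{(2)} = (16·(-2.184427) − (-2.348267)) / 15 = -2.173504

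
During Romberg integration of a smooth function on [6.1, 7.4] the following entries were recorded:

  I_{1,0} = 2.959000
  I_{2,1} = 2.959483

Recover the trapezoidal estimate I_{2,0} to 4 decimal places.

2.9594

From I_{2,1} = (4·I_{2,0} − I_{1,0})/3, solve for I_{2,0}:
4·I_{2,0} = 3·2.959483 + 2.959000 = 11.837449
I_{2,0} = 2.959362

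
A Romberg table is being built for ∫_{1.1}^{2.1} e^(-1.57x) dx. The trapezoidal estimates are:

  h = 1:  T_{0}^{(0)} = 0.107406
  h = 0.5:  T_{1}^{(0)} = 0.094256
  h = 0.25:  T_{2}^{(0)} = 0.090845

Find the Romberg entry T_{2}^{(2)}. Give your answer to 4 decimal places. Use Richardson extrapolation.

0.0897

T_{1}^{(1)} = 0.094256 + (0.094256 − 0.107406)/3 = 0.089873
T_{2}^{(1)} = (4·0.090845 − 0.094256) / 3 = 0.089708
T_{2}^{(2)} = (16·0.089708 − 0.089873) / 15 = 0.089697
(Column j=1 coincides with Simpson's rule on the same nodes.)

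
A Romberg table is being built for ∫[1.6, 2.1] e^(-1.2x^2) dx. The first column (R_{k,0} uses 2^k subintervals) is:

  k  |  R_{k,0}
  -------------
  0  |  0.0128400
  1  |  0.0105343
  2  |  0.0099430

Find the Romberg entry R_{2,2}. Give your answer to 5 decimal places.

0.00974

R_{1,1} = 0.0105343 + (0.0105343 − 0.0128400)/3 = 0.0097657
R_{2,1} = (4·0.0099430 − 0.0105343) / 3 = 0.0097459
R_{2,2} = 0.0097459 + (0.0097459 − 0.0097657)/15 = 0.0097446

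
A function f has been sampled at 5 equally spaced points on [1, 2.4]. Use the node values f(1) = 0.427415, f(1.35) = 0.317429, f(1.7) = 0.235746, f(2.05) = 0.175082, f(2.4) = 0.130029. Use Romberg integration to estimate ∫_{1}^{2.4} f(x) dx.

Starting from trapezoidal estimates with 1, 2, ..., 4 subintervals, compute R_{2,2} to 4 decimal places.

R_{0,0} (trapezoid, 1 panel, h=1.4000): 0.390211
R_{1,0} (trapezoid, 2 panels, h=0.7000): 0.360128
R_{2,0} (trapezoid, 4 panels, h=0.3500): 0.352443
R_{1,1} = 0.360128 + (0.360128 − 0.390211)/3 = 0.350100
R_{2,1} = 0.352443 + (0.352443 − 0.360128)/3 = 0.349881
R_{2,2} = 0.349881 + (0.349881 − 0.350100)/15 = 0.349866

0.3499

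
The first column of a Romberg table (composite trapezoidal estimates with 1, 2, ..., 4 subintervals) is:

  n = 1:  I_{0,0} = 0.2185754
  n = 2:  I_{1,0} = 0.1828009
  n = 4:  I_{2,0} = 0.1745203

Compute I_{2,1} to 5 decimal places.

0.17176

Richardson extrapolation on the trapezoidal column (denominator 4−1=3):
I_{2,1} = 0.1745203 + (0.1745203 − 0.1828009)/3 = 0.1717601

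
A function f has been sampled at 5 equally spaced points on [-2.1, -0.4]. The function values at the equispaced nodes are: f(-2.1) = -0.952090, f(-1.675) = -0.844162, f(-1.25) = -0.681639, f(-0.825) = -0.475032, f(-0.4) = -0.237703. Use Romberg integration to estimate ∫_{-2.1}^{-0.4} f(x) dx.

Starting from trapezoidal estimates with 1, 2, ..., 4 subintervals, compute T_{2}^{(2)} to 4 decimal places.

T_{0}^{(0)} (trapezoid, 1 panel, h=1.7000): -1.011324
T_{1}^{(0)} (trapezoid, 2 panels, h=0.8500): -1.085055
T_{2}^{(0)} (trapezoid, 4 panels, h=0.4250): -1.103185
T_{1}^{(1)} = -1.085055 + (-1.085055 − (-1.011324))/3 = -1.109632
T_{2}^{(1)} = -1.103185 + (-1.103185 − (-1.085055))/3 = -1.109228
T_{2}^{(2)} = -1.109228 + (-1.109228 − (-1.109632))/15 = -1.109201

-1.1092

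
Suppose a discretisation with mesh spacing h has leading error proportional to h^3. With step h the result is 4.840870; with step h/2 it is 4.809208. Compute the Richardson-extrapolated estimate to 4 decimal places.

The leading error scales as h^3; refining by a factor of 2 reduces it by 2^3 = 8.
Extrapolated value = (8·A(h/2) − A(h)) / (8 − 1)
= (8·4.809208 − 4.840870) / 7
= 33.632794 / 7 = 4.804685

4.8047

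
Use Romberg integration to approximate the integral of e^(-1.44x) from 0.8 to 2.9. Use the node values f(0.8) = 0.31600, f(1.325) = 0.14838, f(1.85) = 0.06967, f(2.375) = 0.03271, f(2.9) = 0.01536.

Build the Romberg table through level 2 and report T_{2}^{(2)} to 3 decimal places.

T_{0}^{(0)} (trapezoid, 1 panel, h=2.1000): 0.34793
T_{1}^{(0)} (trapezoid, 2 panels, h=1.0500): 0.24712
T_{2}^{(0)} (trapezoid, 4 panels, h=0.5250): 0.21863
T_{1}^{(1)} = 0.24712 + (0.24712 − 0.34793)/3 = 0.21352
T_{2}^{(1)} = 0.21863 + (0.21863 − 0.24712)/3 = 0.20913
T_{2}^{(2)} = 0.20913 + (0.20913 − 0.21352)/15 = 0.20884

0.209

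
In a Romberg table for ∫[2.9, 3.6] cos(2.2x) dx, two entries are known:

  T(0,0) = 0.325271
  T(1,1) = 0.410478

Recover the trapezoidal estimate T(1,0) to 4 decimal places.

0.3892

From T(1,1) = (4·T(1,0) − T(0,0))/3, solve for T(1,0):
4·T(1,0) = 3·0.410478 + 0.325271 = 1.556705
T(1,0) = 0.389176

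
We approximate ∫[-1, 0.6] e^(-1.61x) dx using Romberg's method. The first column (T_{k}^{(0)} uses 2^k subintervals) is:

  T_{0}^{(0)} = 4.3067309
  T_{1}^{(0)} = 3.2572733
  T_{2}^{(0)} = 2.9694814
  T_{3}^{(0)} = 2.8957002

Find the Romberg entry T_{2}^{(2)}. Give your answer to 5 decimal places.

2.87129

T_{1}^{(1)} = 3.2572733 + (3.2572733 − 4.3067309)/3 = 2.9074541
T_{2}^{(1)} = (4·2.9694814 − 3.2572733) / 3 = 2.8735508
T_{2}^{(2)} = 2.8735508 + (2.8735508 − 2.9074541)/15 = 2.8712906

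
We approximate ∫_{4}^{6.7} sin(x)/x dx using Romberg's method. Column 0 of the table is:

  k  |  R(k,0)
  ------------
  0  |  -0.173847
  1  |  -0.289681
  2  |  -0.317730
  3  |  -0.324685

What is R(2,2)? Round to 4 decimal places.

-0.3270

Richardson extrapolation on the trapezoidal column (denominator 4−1=3):
R(1,1) = -0.289681 + (-0.289681 − (-0.173847))/3 = -0.328292
R(2,1) = -0.317730 + (-0.317730 − (-0.289681))/3 = -0.327080
R(2,2) = (16·(-0.327080) − (-0.328292)) / 15 = -0.326999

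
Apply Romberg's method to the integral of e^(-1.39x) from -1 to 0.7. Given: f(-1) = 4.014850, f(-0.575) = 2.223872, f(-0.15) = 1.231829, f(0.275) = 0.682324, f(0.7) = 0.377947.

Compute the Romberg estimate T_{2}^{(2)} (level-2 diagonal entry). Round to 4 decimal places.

T_{0}^{(0)} (trapezoid, 1 panel, h=1.7000): 3.733877
T_{1}^{(0)} (trapezoid, 2 panels, h=0.8500): 2.913993
T_{2}^{(0)} (trapezoid, 4 panels, h=0.4250): 2.692130
T_{1}^{(1)} = 2.913993 + (2.913993 − 3.733877)/3 = 2.640698
T_{2}^{(1)} = 2.692130 + (2.692130 − 2.913993)/3 = 2.618176
T_{2}^{(2)} = 2.618176 + (2.618176 − 2.640698)/15 = 2.616675

2.6167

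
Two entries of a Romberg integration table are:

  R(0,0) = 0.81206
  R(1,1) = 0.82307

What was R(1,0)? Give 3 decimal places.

0.820

From R(1,1) = (4·R(1,0) − R(0,0))/3, solve for R(1,0):
4·R(1,0) = 3·0.82307 + 0.81206 = 3.28127
R(1,0) = 0.82032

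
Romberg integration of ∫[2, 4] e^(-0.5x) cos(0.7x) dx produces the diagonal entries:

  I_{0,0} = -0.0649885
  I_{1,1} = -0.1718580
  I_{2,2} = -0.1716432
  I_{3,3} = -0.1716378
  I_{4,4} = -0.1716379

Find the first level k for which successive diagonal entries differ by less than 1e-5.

k = 3

|I_{1,1} − I_{0,0}| = 0.1068695 ≥ 1e-5
|I_{2,2} − I_{1,1}| = 0.0002148 ≥ 1e-5
|I_{3,3} − I_{2,2}| = 0.0000054 < 1e-5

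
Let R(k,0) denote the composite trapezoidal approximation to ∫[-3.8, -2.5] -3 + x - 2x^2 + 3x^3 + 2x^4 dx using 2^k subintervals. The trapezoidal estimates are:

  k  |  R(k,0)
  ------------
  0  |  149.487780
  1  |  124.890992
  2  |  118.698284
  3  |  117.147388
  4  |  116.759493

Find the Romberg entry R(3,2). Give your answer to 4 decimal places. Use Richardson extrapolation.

116.6302

Richardson extrapolation on the trapezoidal column (denominator 4−1=3):
R(2,1) = 118.698284 + (118.698284 − 124.890992)/3 = 116.634048
R(3,1) = 117.147388 + (117.147388 − 118.698284)/3 = 116.630423
R(3,2) = 116.630423 + (116.630423 − 116.634048)/15 = 116.630181
(Column j=1 coincides with Simpson's rule on the same nodes.)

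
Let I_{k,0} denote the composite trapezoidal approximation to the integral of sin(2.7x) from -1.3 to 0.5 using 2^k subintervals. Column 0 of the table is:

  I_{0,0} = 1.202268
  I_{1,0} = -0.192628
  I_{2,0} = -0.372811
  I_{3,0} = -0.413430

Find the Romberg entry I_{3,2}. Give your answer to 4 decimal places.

-0.4266

I_{2,1} = (4·(-0.372811) − (-0.192628)) / 3 = -0.432872
I_{3,1} = (4·(-0.413430) − (-0.372811)) / 3 = -0.426970
I_{3,2} = -0.426970 + (-0.426970 − (-0.432872))/15 = -0.426577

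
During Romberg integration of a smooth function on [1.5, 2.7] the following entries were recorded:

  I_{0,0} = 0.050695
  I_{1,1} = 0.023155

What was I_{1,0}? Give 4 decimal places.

0.0300

From I_{1,1} = (4·I_{1,0} − I_{0,0})/3, solve for I_{1,0}:
4·I_{1,0} = 3·0.023155 + 0.050695 = 0.120160
I_{1,0} = 0.030040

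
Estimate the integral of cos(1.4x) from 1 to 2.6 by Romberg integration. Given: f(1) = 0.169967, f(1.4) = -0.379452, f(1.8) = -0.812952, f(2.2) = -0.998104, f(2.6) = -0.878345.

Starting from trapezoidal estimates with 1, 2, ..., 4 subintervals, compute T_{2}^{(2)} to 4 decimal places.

T_{0}^{(0)} (trapezoid, 1 panel, h=1.6000): -0.566702
T_{1}^{(0)} (trapezoid, 2 panels, h=0.8000): -0.933713
T_{2}^{(0)} (trapezoid, 4 panels, h=0.4000): -1.017879
T_{1}^{(1)} = -0.933713 + (-0.933713 − (-0.566702))/3 = -1.056050
T_{2}^{(1)} = -1.017879 + (-1.017879 − (-0.933713))/3 = -1.045934
T_{2}^{(2)} = -1.045934 + (-1.045934 − (-1.056050))/15 = -1.045260

-1.0453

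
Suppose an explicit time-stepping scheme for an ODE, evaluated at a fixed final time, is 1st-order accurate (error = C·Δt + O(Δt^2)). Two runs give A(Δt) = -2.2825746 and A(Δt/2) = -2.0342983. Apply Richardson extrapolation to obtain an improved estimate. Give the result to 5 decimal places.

-1.78602

The leading error scales as Δt; refining by a factor of 2 reduces it by 2^1 = 2.
Extrapolated value = (2·A(Δt/2) − A(Δt)) / (2 − 1)
= (2·(-2.0342983) − (-2.2825746)) / 1
= -1.7860220 / 1 = -1.7860220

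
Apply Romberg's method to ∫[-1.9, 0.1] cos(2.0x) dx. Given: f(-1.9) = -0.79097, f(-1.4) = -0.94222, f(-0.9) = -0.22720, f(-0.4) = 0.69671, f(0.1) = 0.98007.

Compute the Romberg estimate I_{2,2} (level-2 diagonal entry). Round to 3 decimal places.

-0.206

I_{0,0} (trapezoid, 1 panel, h=2.0000): 0.18910
I_{1,0} (trapezoid, 2 panels, h=1.0000): -0.13265
I_{2,0} (trapezoid, 4 panels, h=0.5000): -0.18908
I_{1,1} = -0.13265 + (-0.13265 − 0.18910)/3 = -0.23990
I_{2,1} = -0.18908 + (-0.18908 − (-0.13265))/3 = -0.20789
I_{2,2} = -0.20789 + (-0.20789 − (-0.23990))/15 = -0.20576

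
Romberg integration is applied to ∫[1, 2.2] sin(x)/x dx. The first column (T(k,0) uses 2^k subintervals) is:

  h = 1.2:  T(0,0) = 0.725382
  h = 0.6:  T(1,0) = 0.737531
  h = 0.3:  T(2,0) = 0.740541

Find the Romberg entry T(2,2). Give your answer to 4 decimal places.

0.7415

T(1,1) = (4·0.737531 − 0.725382) / 3 = 0.741581
T(2,1) = 0.740541 + (0.740541 − 0.737531)/3 = 0.741544
T(2,2) = (16·0.741544 − 0.741581) / 15 = 0.741542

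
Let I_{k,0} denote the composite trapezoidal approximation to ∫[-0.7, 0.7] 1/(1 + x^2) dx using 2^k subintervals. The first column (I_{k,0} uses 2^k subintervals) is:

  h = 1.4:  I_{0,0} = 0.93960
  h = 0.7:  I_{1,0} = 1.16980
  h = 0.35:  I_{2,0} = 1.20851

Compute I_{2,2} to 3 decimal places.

Richardson extrapolation on the trapezoidal column (denominator 4−1=3):
I_{1,1} = (4·1.16980 − 0.93960) / 3 = 1.24653
I_{2,1} = (4·1.20851 − 1.16980) / 3 = 1.22141
I_{2,2} = (16·1.22141 − 1.24653) / 15 = 1.21974

1.220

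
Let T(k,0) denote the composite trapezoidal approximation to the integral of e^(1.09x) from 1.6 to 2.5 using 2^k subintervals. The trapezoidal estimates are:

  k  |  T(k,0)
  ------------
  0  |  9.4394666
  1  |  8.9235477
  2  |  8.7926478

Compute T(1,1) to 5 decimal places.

8.75157

T(1,1) = (4·8.9235477 − 9.4394666) / 3 = 8.7515747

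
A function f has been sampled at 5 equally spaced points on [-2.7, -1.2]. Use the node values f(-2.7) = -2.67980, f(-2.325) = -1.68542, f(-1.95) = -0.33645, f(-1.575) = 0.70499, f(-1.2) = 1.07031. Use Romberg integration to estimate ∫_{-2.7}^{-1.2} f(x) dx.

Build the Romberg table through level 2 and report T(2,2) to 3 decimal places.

-0.778

T(0,0) (trapezoid, 1 panel, h=1.5000): -1.20712
T(1,0) (trapezoid, 2 panels, h=0.7500): -0.85590
T(2,0) (trapezoid, 4 panels, h=0.3750): -0.79561
T(1,1) = -0.85590 + (-0.85590 − (-1.20712))/3 = -0.73883
T(2,1) = -0.79561 + (-0.79561 − (-0.85590))/3 = -0.77551
T(2,2) = -0.77551 + (-0.77551 − (-0.73883))/15 = -0.77796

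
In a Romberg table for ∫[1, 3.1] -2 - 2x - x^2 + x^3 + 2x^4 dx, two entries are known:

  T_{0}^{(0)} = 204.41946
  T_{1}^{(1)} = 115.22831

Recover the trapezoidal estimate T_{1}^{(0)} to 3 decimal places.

137.526

From T_{1}^{(1)} = (4·T_{1}^{(0)} − T_{0}^{(0)})/3, solve for T_{1}^{(0)}:
4·T_{1}^{(0)} = 3·115.22831 + 204.41946 = 550.10439
T_{1}^{(0)} = 137.52610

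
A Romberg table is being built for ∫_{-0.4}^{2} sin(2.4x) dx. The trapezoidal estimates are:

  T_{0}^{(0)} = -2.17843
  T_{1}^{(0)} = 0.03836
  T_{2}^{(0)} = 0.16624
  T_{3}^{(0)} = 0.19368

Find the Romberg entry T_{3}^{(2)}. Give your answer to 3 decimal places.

Richardson extrapolation on the trapezoidal column (denominator 4−1=3):
T_{2}^{(1)} = 0.16624 + (0.16624 − 0.03836)/3 = 0.20887
T_{3}^{(1)} = (4·0.19368 − 0.16624) / 3 = 0.20283
T_{3}^{(2)} = 0.20283 + (0.20283 − 0.20887)/15 = 0.20243

0.202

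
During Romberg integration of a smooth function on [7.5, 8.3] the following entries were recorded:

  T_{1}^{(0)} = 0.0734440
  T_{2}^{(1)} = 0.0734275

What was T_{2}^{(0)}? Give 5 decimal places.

From T_{2}^{(1)} = (4·T_{2}^{(0)} − T_{1}^{(0)})/3, solve for T_{2}^{(0)}:
4·T_{2}^{(0)} = 3·0.0734275 + 0.0734440 = 0.2937265
T_{2}^{(0)} = 0.0734316

0.07343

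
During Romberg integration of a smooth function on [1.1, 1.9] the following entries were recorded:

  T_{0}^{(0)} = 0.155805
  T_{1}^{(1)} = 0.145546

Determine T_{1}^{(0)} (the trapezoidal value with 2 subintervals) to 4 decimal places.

From T_{1}^{(1)} = (4·T_{1}^{(0)} − T_{0}^{(0)})/3, solve for T_{1}^{(0)}:
4·T_{1}^{(0)} = 3·0.145546 + 0.155805 = 0.592443
T_{1}^{(0)} = 0.148111

0.1481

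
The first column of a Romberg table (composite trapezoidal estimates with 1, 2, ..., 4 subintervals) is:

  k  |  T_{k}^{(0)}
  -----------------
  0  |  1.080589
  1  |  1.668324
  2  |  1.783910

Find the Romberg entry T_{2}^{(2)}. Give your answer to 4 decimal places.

T_{1}^{(1)} = 1.668324 + (1.668324 − 1.080589)/3 = 1.864236
T_{2}^{(1)} = 1.783910 + (1.783910 − 1.668324)/3 = 1.822439
T_{2}^{(2)} = (16·1.822439 − 1.864236) / 15 = 1.819653

1.8197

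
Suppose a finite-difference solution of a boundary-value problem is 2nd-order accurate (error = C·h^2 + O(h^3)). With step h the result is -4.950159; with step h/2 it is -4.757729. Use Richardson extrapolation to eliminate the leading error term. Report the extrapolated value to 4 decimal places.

-4.6936

Extrapolated value = (4·A(h/2) − A(h)) / (4 − 1)
= (4·(-4.757729) − (-4.950159)) / 3
= -14.080757 / 3 = -4.693586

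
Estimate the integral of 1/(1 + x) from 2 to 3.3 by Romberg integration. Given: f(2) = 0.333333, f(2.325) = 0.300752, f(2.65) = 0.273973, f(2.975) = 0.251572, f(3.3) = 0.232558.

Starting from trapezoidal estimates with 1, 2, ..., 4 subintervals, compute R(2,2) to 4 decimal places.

0.3600

R(0,0) (trapezoid, 1 panel, h=1.3000): 0.367829
R(1,0) (trapezoid, 2 panels, h=0.6500): 0.361997
R(2,0) (trapezoid, 4 panels, h=0.3250): 0.360504
R(1,1) = 0.361997 + (0.361997 − 0.367829)/3 = 0.360053
R(2,1) = 0.360504 + (0.360504 − 0.361997)/3 = 0.360006
R(2,2) = 0.360006 + (0.360006 − 0.360053)/15 = 0.360003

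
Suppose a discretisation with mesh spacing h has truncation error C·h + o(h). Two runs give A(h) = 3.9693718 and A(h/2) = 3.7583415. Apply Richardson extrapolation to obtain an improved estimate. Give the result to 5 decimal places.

The leading error scales as h; refining by a factor of 2 reduces it by 2^1 = 2.
Extrapolated value = (2·A(h/2) − A(h)) / (2 − 1)
= (2·3.7583415 − 3.9693718) / 1
= 3.5473112 / 1 = 3.5473112

3.54731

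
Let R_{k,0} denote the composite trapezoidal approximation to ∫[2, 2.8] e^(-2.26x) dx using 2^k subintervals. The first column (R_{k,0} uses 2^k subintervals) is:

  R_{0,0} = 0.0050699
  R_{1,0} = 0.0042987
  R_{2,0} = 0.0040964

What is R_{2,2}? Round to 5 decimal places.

R_{1,1} = (4·0.0042987 − 0.0050699) / 3 = 0.0040416
R_{2,1} = (4·0.0040964 − 0.0042987) / 3 = 0.0040290
R_{2,2} = (16·0.0040290 − 0.0040416) / 15 = 0.0040282

0.00403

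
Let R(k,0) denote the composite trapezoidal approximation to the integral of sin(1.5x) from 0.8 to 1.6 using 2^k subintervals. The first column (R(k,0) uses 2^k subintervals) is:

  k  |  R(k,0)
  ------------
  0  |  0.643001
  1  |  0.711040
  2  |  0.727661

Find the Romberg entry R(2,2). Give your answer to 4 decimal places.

0.7332

R(1,1) = 0.711040 + (0.711040 − 0.643001)/3 = 0.733720
R(2,1) = 0.727661 + (0.727661 − 0.711040)/3 = 0.733201
R(2,2) = (16·0.733201 − 0.733720) / 15 = 0.733166
(Column j=1 coincides with Simpson's rule on the same nodes.)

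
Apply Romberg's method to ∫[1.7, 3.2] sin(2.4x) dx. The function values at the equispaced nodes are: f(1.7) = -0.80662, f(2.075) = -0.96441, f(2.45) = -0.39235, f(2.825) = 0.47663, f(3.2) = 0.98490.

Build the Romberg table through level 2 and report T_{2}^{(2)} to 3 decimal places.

T_{0}^{(0)} (trapezoid, 1 panel, h=1.5000): 0.13371
T_{1}^{(0)} (trapezoid, 2 panels, h=0.7500): -0.22741
T_{2}^{(0)} (trapezoid, 4 panels, h=0.3750): -0.29662
T_{1}^{(1)} = -0.22741 + (-0.22741 − 0.13371)/3 = -0.34778
T_{2}^{(1)} = -0.29662 + (-0.29662 − (-0.22741))/3 = -0.31969
T_{2}^{(2)} = -0.31969 + (-0.31969 − (-0.34778))/15 = -0.31782

-0.318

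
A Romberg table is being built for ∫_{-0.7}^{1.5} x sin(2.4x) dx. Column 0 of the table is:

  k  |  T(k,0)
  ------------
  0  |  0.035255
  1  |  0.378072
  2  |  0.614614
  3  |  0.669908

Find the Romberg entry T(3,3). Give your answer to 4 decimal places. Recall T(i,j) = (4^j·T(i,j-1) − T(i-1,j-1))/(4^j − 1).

T(1,1) = (4·0.378072 − 0.035255) / 3 = 0.492344
T(2,1) = (4·0.614614 − 0.378072) / 3 = 0.693461
T(3,1) = 0.669908 + (0.669908 − 0.614614)/3 = 0.688339
T(2,2) = (16·0.693461 − 0.492344) / 15 = 0.706869
T(3,2) = 0.688339 + (0.688339 − 0.693461)/15 = 0.687998
T(3,3) = (64·0.687998 − 0.706869) / 63 = 0.687698

0.6877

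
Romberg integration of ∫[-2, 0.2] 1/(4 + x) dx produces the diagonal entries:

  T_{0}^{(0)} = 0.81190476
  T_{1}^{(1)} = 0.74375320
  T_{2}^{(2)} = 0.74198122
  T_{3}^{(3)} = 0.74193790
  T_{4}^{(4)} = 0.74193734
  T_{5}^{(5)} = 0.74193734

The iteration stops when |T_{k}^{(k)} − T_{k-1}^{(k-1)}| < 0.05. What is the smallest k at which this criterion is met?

k = 2

|T_{1}^{(1)} − T_{0}^{(0)}| = 0.06815156 ≥ 0.05
|T_{2}^{(2)} − T_{1}^{(1)}| = 0.00177198 < 0.05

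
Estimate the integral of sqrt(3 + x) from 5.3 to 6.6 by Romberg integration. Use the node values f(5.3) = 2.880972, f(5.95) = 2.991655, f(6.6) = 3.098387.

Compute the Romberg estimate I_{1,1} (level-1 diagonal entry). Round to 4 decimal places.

I_{0,0} (trapezoid, 1 panel, h=1.3000): 3.886583
I_{1,0} (trapezoid, 2 panels, h=0.6500): 3.887867
I_{1,1} = 3.887867 + (3.887867 − 3.886583)/3 = 3.888295

3.8883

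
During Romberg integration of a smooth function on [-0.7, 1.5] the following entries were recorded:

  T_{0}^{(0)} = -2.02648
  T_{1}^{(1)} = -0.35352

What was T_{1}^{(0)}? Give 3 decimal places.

From T_{1}^{(1)} = (4·T_{1}^{(0)} − T_{0}^{(0)})/3, solve for T_{1}^{(0)}:
4·T_{1}^{(0)} = 3·(-0.35352) + (-2.02648) = -3.08704
T_{1}^{(0)} = -0.77176

-0.772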